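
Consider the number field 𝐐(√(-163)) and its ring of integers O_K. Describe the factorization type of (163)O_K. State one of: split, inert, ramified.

ramified

d = -163 ≡ 1 (mod 4), so O_K = ℤ[(1+√-163)/2] and disc(K) = d = -163.
163 divides disc(K) = -163, so 163 ramifies.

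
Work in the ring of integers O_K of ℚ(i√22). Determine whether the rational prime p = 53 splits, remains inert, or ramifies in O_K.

53 remains inert

-22 mod 4 = 2, hence disc K = 4·(-22) = -88 and O_K = ℤ[√-22].
Since gcd(53, -88) = 1 the prime 53 does not ramify.
Legendre symbol by Euler's criterion: (-22/53) ≡ (-22)^26 ≡ 52 (mod 53), i.e. (-22/53) = -1.
Legendre symbol -1 ⇒ 53 is inert.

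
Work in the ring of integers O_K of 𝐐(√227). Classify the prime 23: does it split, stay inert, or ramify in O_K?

23 remains inert

227 mod 4 = 3, hence disc K = 4·227 = 908 and O_K = ℤ[√227].
23 ∤ 908, so 23 is unramified.
(227/23) = 20^11 mod 23 = 22, giving Legendre symbol -1.
Legendre symbol -1 ⇒ 23 is inert.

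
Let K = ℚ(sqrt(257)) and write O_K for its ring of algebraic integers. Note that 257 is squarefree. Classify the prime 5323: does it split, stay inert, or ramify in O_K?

Since 257 ≡ 1 mod 4, the ring of integers is ℤ[(1+√257)/2] with discriminant 257.
disc(K) = 257 is not divisible by 5323; 5323 is unramified.
Compute (257/5323) via Euler: 257^((5323-1)/2) mod 5323 = 5322, so (257/5323) = -1.
d is a non-residue mod p, hence 5323 remains inert in O_K.

5323 remains inert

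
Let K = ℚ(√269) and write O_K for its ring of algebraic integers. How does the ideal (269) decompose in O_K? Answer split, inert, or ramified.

Since 269 ≡ 1 mod 4, the ring of integers is ℤ[(1+√269)/2] with discriminant 269.
disc(K) = 269 = 269·1, so p = 269 is ramified.

269 is ramified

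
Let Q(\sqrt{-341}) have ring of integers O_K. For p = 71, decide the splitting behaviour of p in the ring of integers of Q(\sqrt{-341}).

inert

Since -341 ≢ 1 mod 4, the ring of integers is ℤ[√-341] with discriminant 4·(-341) = -1364.
Since gcd(71, -1364) = 1 the prime 71 does not ramify.
Compute (-341/71) via Euler: 14^((71-1)/2) mod 71 = 70, so (-341/71) = -1.
Legendre symbol -1 ⇒ 71 is inert.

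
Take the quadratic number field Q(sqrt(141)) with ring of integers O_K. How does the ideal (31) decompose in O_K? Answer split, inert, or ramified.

Since 141 ≡ 1 mod 4, the ring of integers is ℤ[(1+√141)/2] with discriminant 141.
Since gcd(31, 141) = 1 the prime 31 does not ramify.
(141/31) = 17^15 mod 31 = 30, giving Legendre symbol -1.
(141/31) = -1, so 31 is inert.

p is inert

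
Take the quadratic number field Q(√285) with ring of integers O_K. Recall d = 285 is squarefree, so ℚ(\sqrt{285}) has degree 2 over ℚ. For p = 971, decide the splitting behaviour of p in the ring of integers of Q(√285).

split

Since 285 ≡ 1 mod 4, the ring of integers is ℤ[(1+√285)/2] with discriminant 285.
Since gcd(971, 285) = 1 the prime 971 does not ramify.
Legendre symbol by Euler's criterion: (285/971) ≡ 285^485 ≡ 1 (mod 971), i.e. (285/971) = 1.
(285/971) = 1, so 971 splits.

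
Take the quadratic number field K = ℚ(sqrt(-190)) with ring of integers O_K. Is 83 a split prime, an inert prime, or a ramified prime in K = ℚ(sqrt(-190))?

83 splits in O_K

Since -190 ≢ 1 mod 4, the ring of integers is ℤ[√-190] with discriminant 4·(-190) = -760.
83 ∤ -760, so 83 is unramified.
Legendre symbol by Euler's criterion: (-190/83) ≡ (-190)^41 ≡ 1 (mod 83), i.e. (-190/83) = 1.
Legendre symbol 1 ⇒ 83 is split.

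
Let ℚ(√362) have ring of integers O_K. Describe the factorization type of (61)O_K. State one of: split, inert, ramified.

362 mod 4 = 2, hence disc K = 4·362 = 1448 and O_K = ℤ[√362].
Since gcd(61, 1448) = 1 the prime 61 does not ramify.
Compute (362/61) via Euler: 57^((61-1)/2) mod 61 = 1, so (362/61) = 1.
Legendre symbol 1 ⇒ 61 is split.

61 splits in O_K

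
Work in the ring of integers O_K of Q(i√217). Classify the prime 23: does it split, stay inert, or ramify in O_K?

p splits

d = -217 ≡ 3 (mod 4), so O_K = ℤ[√-217] and disc(K) = 4d = -868.
disc(K) = -868 is not divisible by 23; 23 is unramified.
Legendre symbol by Euler's criterion: (-217/23) ≡ (-217)^11 ≡ 1 (mod 23), i.e. (-217/23) = 1.
d is a quadratic residue mod p, hence 23 splits in O_K.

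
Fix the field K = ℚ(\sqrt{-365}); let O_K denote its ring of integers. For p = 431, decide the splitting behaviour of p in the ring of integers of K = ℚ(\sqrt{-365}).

p splits

d = -365 ≡ 3 (mod 4), so O_K = ℤ[√-365] and disc(K) = 4d = -1460.
Since gcd(431, -1460) = 1 the prime 431 does not ramify.
(-365/431) = 66^215 mod 431 = 1, giving Legendre symbol 1.
Legendre symbol 1 ⇒ 431 is split.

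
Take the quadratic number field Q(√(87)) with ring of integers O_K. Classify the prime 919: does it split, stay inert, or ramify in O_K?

d = 87 ≡ 3 (mod 4), so O_K = ℤ[√87] and disc(K) = 4d = 348.
Since gcd(919, 348) = 1 the prime 919 does not ramify.
Euler's criterion: 87^459 mod 919 = 918. Thus (87|919) = -1.
d is a non-residue mod p, hence 919 remains inert in O_K.

remains prime (inert)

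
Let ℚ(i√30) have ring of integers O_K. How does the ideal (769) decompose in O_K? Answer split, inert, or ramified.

d = -30 ≡ 2 (mod 4), so O_K = ℤ[√-30] and disc(K) = 4d = -120.
disc(K) = -120 is not divisible by 769; 769 is unramified.
Euler's criterion: (-30)^384 mod 769 = 1. Thus (-30|769) = 1.
(-30/769) = 1, so 769 splits.

p splits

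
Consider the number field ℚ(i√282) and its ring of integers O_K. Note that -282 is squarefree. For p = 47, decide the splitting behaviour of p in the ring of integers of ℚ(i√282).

d = -282 ≡ 2 (mod 4), so O_K = ℤ[√-282] and disc(K) = 4d = -1128.
disc(K) = -1128 = 47·(-24), so p = 47 is ramified.

ramified — (47) = 𝔭²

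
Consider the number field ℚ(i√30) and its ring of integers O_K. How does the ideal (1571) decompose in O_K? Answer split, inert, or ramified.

split — (1571) = 𝔭₁𝔭₂ with 𝔭₁ ≠ 𝔭₂

Since -30 ≢ 1 mod 4, the ring of integers is ℤ[√-30] with discriminant 4·(-30) = -120.
disc(K) = -120 is not divisible by 1571; 1571 is unramified.
Legendre symbol by Euler's criterion: (-30/1571) ≡ (-30)^785 ≡ 1 (mod 1571), i.e. (-30/1571) = 1.
(-30/1571) = 1, so 1571 splits.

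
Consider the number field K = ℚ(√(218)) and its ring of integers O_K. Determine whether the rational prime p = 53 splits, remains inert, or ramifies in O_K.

d = 218 ≡ 2 (mod 4), so O_K = ℤ[√218] and disc(K) = 4d = 872.
disc(K) = 872 is not divisible by 53; 53 is unramified.
(218/53) = 6^26 mod 53 = 1, giving Legendre symbol 1.
d is a quadratic residue mod p, hence 53 splits in O_K.

splits completely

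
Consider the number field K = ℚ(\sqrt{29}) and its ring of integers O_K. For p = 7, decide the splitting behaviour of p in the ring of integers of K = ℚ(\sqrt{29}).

7 splits in O_K

d = 29 ≡ 1 (mod 4), so O_K = ℤ[(1+√29)/2] and disc(K) = d = 29.
7 ∤ 29, so 7 is unramified.
Compute (29/7) via Euler: 1^((7-1)/2) mod 7 = 1, so (29/7) = 1.
(29/7) = 1, so 7 splits.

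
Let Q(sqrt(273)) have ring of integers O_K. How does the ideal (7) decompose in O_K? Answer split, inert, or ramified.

273 mod 4 = 1, hence disc K = 273 and O_K = ℤ[(1+√273)/2].
7 divides disc(K) = 273, so 7 ramifies.

ramified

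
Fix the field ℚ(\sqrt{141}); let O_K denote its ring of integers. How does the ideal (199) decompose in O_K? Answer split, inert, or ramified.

d = 141 ≡ 1 (mod 4), so O_K = ℤ[(1+√141)/2] and disc(K) = d = 141.
199 ∤ 141, so 199 is unramified.
Euler's criterion: 141^99 mod 199 = 198. Thus (141|199) = -1.
Legendre symbol -1 ⇒ 199 is inert.

inert — (199) stays prime in O_K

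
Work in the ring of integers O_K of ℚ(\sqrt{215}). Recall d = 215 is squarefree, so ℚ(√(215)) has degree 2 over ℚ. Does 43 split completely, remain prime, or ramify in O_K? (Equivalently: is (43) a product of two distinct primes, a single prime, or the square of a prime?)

43 is ramified

215 mod 4 = 3, hence disc K = 4·215 = 860 and O_K = ℤ[√215].
Ramification test: 43 | 860. The prime 43 ramifies in K.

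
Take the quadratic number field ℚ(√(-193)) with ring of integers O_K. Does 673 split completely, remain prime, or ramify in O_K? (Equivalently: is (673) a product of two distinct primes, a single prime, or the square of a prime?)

d = -193 ≡ 3 (mod 4), so O_K = ℤ[√-193] and disc(K) = 4d = -772.
Since gcd(673, -772) = 1 the prime 673 does not ramify.
Compute (-193/673) via Euler: 480^((673-1)/2) mod 673 = 672, so (-193/673) = -1.
Legendre symbol -1 ⇒ 673 is inert.

inert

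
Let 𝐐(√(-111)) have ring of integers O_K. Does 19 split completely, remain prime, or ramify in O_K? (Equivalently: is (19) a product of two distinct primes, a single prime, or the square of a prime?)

d = -111 ≡ 1 (mod 4), so O_K = ℤ[(1+√-111)/2] and disc(K) = d = -111.
disc(K) = -111 is not divisible by 19; 19 is unramified.
Compute (-111/19) via Euler: 3^((19-1)/2) mod 19 = 18, so (-111/19) = -1.
Legendre symbol -1 ⇒ 19 is inert.

inert — (19) stays prime in O_K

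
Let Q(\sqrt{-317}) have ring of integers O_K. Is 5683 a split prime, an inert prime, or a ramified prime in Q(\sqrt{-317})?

-317 mod 4 = 3, hence disc K = 4·(-317) = -1268 and O_K = ℤ[√-317].
5683 ∤ -1268, so 5683 is unramified.
Compute (-317/5683) via Euler: 5366^((5683-1)/2) mod 5683 = 5682, so (-317/5683) = -1.
(-317/5683) = -1, so 5683 is inert.

remains prime (inert)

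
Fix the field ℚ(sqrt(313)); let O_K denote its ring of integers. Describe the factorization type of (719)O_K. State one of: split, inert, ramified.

719 remains inert

Since 313 ≡ 1 mod 4, the ring of integers is ℤ[(1+√313)/2] with discriminant 313.
719 ∤ 313, so 719 is unramified.
Euler's criterion: 313^359 mod 719 = 718. Thus (313|719) = -1.
d is a non-residue mod p, hence 719 remains inert in O_K.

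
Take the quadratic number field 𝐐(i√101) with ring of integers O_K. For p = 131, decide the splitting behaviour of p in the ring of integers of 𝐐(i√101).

remains prime (inert)

Since -101 ≢ 1 mod 4, the ring of integers is ℤ[√-101] with discriminant 4·(-101) = -404.
131 ∤ -404, so 131 is unramified.
Euler's criterion: (-101)^65 mod 131 = 130. Thus (-101|131) = -1.
Legendre symbol -1 ⇒ 131 is inert.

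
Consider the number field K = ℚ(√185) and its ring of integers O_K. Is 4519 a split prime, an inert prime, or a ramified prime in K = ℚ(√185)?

remains prime (inert)

d = 185 ≡ 1 (mod 4), so O_K = ℤ[(1+√185)/2] and disc(K) = d = 185.
disc(K) = 185 is not divisible by 4519; 4519 is unramified.
Legendre symbol by Euler's criterion: (185/4519) ≡ 185^2259 ≡ 4518 (mod 4519), i.e. (185/4519) = -1.
Legendre symbol -1 ⇒ 4519 is inert.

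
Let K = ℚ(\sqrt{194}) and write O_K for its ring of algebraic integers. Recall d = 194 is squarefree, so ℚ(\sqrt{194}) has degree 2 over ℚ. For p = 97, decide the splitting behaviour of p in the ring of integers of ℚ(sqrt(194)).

d = 194 ≡ 2 (mod 4), so O_K = ℤ[√194] and disc(K) = 4d = 776.
97 divides disc(K) = 776, so 97 ramifies.

97 is ramified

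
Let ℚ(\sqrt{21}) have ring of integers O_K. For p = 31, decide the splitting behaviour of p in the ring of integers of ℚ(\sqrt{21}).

d = 21 ≡ 1 (mod 4), so O_K = ℤ[(1+√21)/2] and disc(K) = d = 21.
Since gcd(31, 21) = 1 the prime 31 does not ramify.
(21/31) = 21^15 mod 31 = 30, giving Legendre symbol -1.
Legendre symbol -1 ⇒ 31 is inert.

p is inert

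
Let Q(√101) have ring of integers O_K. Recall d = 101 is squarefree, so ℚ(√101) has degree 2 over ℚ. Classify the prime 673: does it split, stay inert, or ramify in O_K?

remains prime (inert)

Since 101 ≡ 1 mod 4, the ring of integers is ℤ[(1+√101)/2] with discriminant 101.
disc(K) = 101 is not divisible by 673; 673 is unramified.
(101/673) = 101^336 mod 673 = 672, giving Legendre symbol -1.
d is a non-residue mod p, hence 673 remains inert in O_K.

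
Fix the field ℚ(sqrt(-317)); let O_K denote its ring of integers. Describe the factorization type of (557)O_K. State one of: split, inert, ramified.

split — (557) = 𝔭₁𝔭₂ with 𝔭₁ ≠ 𝔭₂

Since -317 ≢ 1 mod 4, the ring of integers is ℤ[√-317] with discriminant 4·(-317) = -1268.
Since gcd(557, -1268) = 1 the prime 557 does not ramify.
Legendre symbol by Euler's criterion: (-317/557) ≡ (-317)^278 ≡ 1 (mod 557), i.e. (-317/557) = 1.
(-317/557) = 1, so 557 splits.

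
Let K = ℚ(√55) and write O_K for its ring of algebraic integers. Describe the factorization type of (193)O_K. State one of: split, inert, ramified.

55 mod 4 = 3, hence disc K = 4·55 = 220 and O_K = ℤ[√55].
193 ∤ 220, so 193 is unramified.
Compute (55/193) via Euler: 55^((193-1)/2) mod 193 = 1, so (55/193) = 1.
Legendre symbol 1 ⇒ 193 is split.

split — (193) = 𝔭₁𝔭₂ with 𝔭₁ ≠ 𝔭₂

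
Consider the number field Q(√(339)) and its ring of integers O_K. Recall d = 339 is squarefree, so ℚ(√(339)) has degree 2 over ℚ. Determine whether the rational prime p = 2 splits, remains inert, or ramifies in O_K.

p ramifies

d = 339 ≡ 3 (mod 4), so O_K = ℤ[√339] and disc(K) = 4d = 1356.
Ramification test: 2 | 1356. The prime 2 ramifies in K.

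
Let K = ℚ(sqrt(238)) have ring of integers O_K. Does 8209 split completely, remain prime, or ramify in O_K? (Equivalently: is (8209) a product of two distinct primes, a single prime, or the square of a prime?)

inert

Since 238 ≢ 1 mod 4, the ring of integers is ℤ[√238] with discriminant 4·238 = 952.
disc(K) = 952 is not divisible by 8209; 8209 is unramified.
Compute (238/8209) via Euler: 238^((8209-1)/2) mod 8209 = 8208, so (238/8209) = -1.
(238/8209) = -1, so 8209 is inert.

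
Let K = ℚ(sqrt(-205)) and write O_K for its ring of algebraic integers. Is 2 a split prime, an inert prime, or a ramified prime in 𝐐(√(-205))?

-205 mod 4 = 3, hence disc K = 4·(-205) = -820 and O_K = ℤ[√-205].
Ramification test: 2 | -820. The prime 2 ramifies in K.

ramified — (2) = 𝔭²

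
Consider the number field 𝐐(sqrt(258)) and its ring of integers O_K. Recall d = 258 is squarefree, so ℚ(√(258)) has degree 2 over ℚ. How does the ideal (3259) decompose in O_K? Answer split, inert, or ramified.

d = 258 ≡ 2 (mod 4), so O_K = ℤ[√258] and disc(K) = 4d = 1032.
3259 ∤ 1032, so 3259 is unramified.
Compute (258/3259) via Euler: 258^((3259-1)/2) mod 3259 = 1, so (258/3259) = 1.
d is a quadratic residue mod p, hence 3259 splits in O_K.

p splits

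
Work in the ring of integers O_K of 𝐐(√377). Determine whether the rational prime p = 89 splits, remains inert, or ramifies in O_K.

377 mod 4 = 1, hence disc K = 377 and O_K = ℤ[(1+√377)/2].
disc(K) = 377 is not divisible by 89; 89 is unramified.
Legendre symbol by Euler's criterion: (377/89) ≡ 377^44 ≡ 1 (mod 89), i.e. (377/89) = 1.
d is a quadratic residue mod p, hence 89 splits in O_K.

split — (89) = 𝔭₁𝔭₂ with 𝔭₁ ≠ 𝔭₂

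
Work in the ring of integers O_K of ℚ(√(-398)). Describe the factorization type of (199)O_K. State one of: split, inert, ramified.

Since -398 ≢ 1 mod 4, the ring of integers is ℤ[√-398] with discriminant 4·(-398) = -1592.
Ramification test: 199 | -1592. The prime 199 ramifies in K.

ramified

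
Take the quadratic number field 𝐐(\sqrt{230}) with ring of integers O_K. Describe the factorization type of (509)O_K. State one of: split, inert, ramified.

230 mod 4 = 2, hence disc K = 4·230 = 920 and O_K = ℤ[√230].
Since gcd(509, 920) = 1 the prime 509 does not ramify.
Euler's criterion: 230^254 mod 509 = 508. Thus (230|509) = -1.
(230/509) = -1, so 509 is inert.

remains prime (inert)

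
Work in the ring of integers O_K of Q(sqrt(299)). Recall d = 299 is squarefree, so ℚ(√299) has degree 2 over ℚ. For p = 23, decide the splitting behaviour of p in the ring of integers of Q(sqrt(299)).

Since 299 ≢ 1 mod 4, the ring of integers is ℤ[√299] with discriminant 4·299 = 1196.
Ramification test: 23 | 1196. The prime 23 ramifies in K.

p ramifies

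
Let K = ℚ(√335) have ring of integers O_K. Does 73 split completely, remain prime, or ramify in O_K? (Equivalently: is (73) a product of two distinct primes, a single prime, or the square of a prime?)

73 remains inert

335 mod 4 = 3, hence disc K = 4·335 = 1340 and O_K = ℤ[√335].
disc(K) = 1340 is not divisible by 73; 73 is unramified.
(335/73) = 43^36 mod 73 = 72, giving Legendre symbol -1.
Legendre symbol -1 ⇒ 73 is inert.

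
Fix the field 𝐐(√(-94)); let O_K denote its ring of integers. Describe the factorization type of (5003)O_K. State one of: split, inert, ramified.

5003 remains inert

Since -94 ≢ 1 mod 4, the ring of integers is ℤ[√-94] with discriminant 4·(-94) = -376.
disc(K) = -376 is not divisible by 5003; 5003 is unramified.
Euler's criterion: (-94)^2501 mod 5003 = 5002. Thus (-94|5003) = -1.
(-94/5003) = -1, so 5003 is inert.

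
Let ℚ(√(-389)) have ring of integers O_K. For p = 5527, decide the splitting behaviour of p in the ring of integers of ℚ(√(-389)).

p is inert

-389 mod 4 = 3, hence disc K = 4·(-389) = -1556 and O_K = ℤ[√-389].
disc(K) = -1556 is not divisible by 5527; 5527 is unramified.
Euler's criterion: (-389)^2763 mod 5527 = 5526. Thus (-389|5527) = -1.
(-389/5527) = -1, so 5527 is inert.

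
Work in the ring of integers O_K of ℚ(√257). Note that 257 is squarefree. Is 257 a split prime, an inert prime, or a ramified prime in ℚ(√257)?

ramified

257 mod 4 = 1, hence disc K = 257 and O_K = ℤ[(1+√257)/2].
disc(K) = 257 = 257·1, so p = 257 is ramified.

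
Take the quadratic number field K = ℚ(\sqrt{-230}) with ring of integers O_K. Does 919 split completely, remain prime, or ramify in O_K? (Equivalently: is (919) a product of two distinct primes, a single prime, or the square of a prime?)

d = -230 ≡ 2 (mod 4), so O_K = ℤ[√-230] and disc(K) = 4d = -920.
919 ∤ -920, so 919 is unramified.
Legendre symbol by Euler's criterion: (-230/919) ≡ (-230)^459 ≡ 918 (mod 919), i.e. (-230/919) = -1.
d is a non-residue mod p, hence 919 remains inert in O_K.

inert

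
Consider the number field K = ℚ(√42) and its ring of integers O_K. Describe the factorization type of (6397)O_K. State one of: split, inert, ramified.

splits completely

d = 42 ≡ 2 (mod 4), so O_K = ℤ[√42] and disc(K) = 4d = 168.
6397 ∤ 168, so 6397 is unramified.
Euler's criterion: 42^3198 mod 6397 = 1. Thus (42|6397) = 1.
Legendre symbol 1 ⇒ 6397 is split.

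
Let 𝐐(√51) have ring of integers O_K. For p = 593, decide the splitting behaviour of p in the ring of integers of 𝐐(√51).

p is inert

51 mod 4 = 3, hence disc K = 4·51 = 204 and O_K = ℤ[√51].
593 ∤ 204, so 593 is unramified.
Compute (51/593) via Euler: 51^((593-1)/2) mod 593 = 592, so (51/593) = -1.
d is a non-residue mod p, hence 593 remains inert in O_K.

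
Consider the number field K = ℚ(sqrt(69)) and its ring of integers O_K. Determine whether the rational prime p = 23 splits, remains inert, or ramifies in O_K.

Since 69 ≡ 1 mod 4, the ring of integers is ℤ[(1+√69)/2] with discriminant 69.
disc(K) = 69 = 23·3, so p = 23 is ramified.

p ramifies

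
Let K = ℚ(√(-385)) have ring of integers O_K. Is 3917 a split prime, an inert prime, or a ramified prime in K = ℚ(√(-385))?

p is inert

-385 mod 4 = 3, hence disc K = 4·(-385) = -1540 and O_K = ℤ[√-385].
Since gcd(3917, -1540) = 1 the prime 3917 does not ramify.
(-385/3917) = 3532^1958 mod 3917 = 3916, giving Legendre symbol -1.
d is a non-residue mod p, hence 3917 remains inert in O_K.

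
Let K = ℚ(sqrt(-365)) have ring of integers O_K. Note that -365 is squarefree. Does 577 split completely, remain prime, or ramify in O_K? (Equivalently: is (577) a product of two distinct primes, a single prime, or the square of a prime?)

d = -365 ≡ 3 (mod 4), so O_K = ℤ[√-365] and disc(K) = 4d = -1460.
disc(K) = -1460 is not divisible by 577; 577 is unramified.
(-365/577) = 212^288 mod 577 = 1, giving Legendre symbol 1.
Legendre symbol 1 ⇒ 577 is split.

577 splits in O_K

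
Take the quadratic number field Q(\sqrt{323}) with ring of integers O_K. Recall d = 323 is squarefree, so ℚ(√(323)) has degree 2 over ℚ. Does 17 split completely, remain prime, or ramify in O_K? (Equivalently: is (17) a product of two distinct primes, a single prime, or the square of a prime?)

323 mod 4 = 3, hence disc K = 4·323 = 1292 and O_K = ℤ[√323].
17 divides disc(K) = 1292, so 17 ramifies.

p ramifies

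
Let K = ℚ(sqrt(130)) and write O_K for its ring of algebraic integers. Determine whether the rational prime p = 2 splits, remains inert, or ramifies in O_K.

d = 130 ≡ 2 (mod 4), so O_K = ℤ[√130] and disc(K) = 4d = 520.
disc(K) = 520 = 2·260, so p = 2 is ramified.

ramified — (2) = 𝔭²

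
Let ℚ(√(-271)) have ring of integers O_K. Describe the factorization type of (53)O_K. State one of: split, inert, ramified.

split

d = -271 ≡ 1 (mod 4), so O_K = ℤ[(1+√-271)/2] and disc(K) = d = -271.
53 ∤ -271, so 53 is unramified.
Legendre symbol by Euler's criterion: (-271/53) ≡ (-271)^26 ≡ 1 (mod 53), i.e. (-271/53) = 1.
(-271/53) = 1, so 53 splits.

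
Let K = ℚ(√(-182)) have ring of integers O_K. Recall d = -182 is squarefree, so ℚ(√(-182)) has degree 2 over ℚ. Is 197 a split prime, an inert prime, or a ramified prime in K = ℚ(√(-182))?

-182 mod 4 = 2, hence disc K = 4·(-182) = -728 and O_K = ℤ[√-182].
disc(K) = -728 is not divisible by 197; 197 is unramified.
(-182/197) = 15^98 mod 197 = 1, giving Legendre symbol 1.
(-182/197) = 1, so 197 splits.

split — (197) = 𝔭₁𝔭₂ with 𝔭₁ ≠ 𝔭₂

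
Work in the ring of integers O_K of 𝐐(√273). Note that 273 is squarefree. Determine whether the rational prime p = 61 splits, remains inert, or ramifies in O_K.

273 mod 4 = 1, hence disc K = 273 and O_K = ℤ[(1+√273)/2].
disc(K) = 273 is not divisible by 61; 61 is unramified.
Compute (273/61) via Euler: 29^((61-1)/2) mod 61 = 60, so (273/61) = -1.
Legendre symbol -1 ⇒ 61 is inert.

inert — (61) stays prime in O_K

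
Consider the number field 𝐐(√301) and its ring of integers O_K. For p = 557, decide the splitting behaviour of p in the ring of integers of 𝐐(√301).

d = 301 ≡ 1 (mod 4), so O_K = ℤ[(1+√301)/2] and disc(K) = d = 301.
disc(K) = 301 is not divisible by 557; 557 is unramified.
Legendre symbol by Euler's criterion: (301/557) ≡ 301^278 ≡ 1 (mod 557), i.e. (301/557) = 1.
d is a quadratic residue mod p, hence 557 splits in O_K.

splits completely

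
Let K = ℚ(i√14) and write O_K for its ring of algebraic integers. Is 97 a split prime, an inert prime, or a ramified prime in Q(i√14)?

Since -14 ≢ 1 mod 4, the ring of integers is ℤ[√-14] with discriminant 4·(-14) = -56.
Since gcd(97, -56) = 1 the prime 97 does not ramify.
(-14/97) = 83^48 mod 97 = 96, giving Legendre symbol -1.
(-14/97) = -1, so 97 is inert.

p is inert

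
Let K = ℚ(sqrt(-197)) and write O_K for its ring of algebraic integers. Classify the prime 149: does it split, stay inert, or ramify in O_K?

inert — (149) stays prime in O_K

Since -197 ≢ 1 mod 4, the ring of integers is ℤ[√-197] with discriminant 4·(-197) = -788.
disc(K) = -788 is not divisible by 149; 149 is unramified.
Compute (-197/149) via Euler: 101^((149-1)/2) mod 149 = 148, so (-197/149) = -1.
(-197/149) = -1, so 149 is inert.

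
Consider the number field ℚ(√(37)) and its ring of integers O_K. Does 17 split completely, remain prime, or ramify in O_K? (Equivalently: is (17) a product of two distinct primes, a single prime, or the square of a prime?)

inert

37 mod 4 = 1, hence disc K = 37 and O_K = ℤ[(1+√37)/2].
disc(K) = 37 is not divisible by 17; 17 is unramified.
Legendre symbol by Euler's criterion: (37/17) ≡ 37^8 ≡ 16 (mod 17), i.e. (37/17) = -1.
Legendre symbol -1 ⇒ 17 is inert.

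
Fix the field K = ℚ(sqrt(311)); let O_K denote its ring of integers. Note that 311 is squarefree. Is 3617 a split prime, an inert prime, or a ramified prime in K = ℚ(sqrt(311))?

d = 311 ≡ 3 (mod 4), so O_K = ℤ[√311] and disc(K) = 4d = 1244.
3617 ∤ 1244, so 3617 is unramified.
(311/3617) = 311^1808 mod 3617 = 1, giving Legendre symbol 1.
d is a quadratic residue mod p, hence 3617 splits in O_K.

splits completely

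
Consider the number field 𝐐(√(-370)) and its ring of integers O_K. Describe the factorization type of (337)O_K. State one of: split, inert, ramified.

-370 mod 4 = 2, hence disc K = 4·(-370) = -1480 and O_K = ℤ[√-370].
disc(K) = -1480 is not divisible by 337; 337 is unramified.
(-370/337) = 304^168 mod 337 = 336, giving Legendre symbol -1.
Legendre symbol -1 ⇒ 337 is inert.

337 remains inert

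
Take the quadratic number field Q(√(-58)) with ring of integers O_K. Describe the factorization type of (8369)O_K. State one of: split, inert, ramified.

-58 mod 4 = 2, hence disc K = 4·(-58) = -232 and O_K = ℤ[√-58].
8369 ∤ -232, so 8369 is unramified.
(-58/8369) = 8311^4184 mod 8369 = 8368, giving Legendre symbol -1.
Legendre symbol -1 ⇒ 8369 is inert.

8369 remains inert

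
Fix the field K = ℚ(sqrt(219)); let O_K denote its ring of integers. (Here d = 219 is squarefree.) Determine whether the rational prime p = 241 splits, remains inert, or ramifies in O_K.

Since 219 ≢ 1 mod 4, the ring of integers is ℤ[√219] with discriminant 4·219 = 876.
disc(K) = 876 is not divisible by 241; 241 is unramified.
Legendre symbol by Euler's criterion: (219/241) ≡ 219^120 ≡ 240 (mod 241), i.e. (219/241) = -1.
Legendre symbol -1 ⇒ 241 is inert.

inert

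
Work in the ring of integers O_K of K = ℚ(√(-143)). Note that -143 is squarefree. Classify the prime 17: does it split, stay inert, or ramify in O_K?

-143 mod 4 = 1, hence disc K = -143 and O_K = ℤ[(1+√-143)/2].
disc(K) = -143 is not divisible by 17; 17 is unramified.
Compute (-143/17) via Euler: 10^((17-1)/2) mod 17 = 16, so (-143/17) = -1.
Legendre symbol -1 ⇒ 17 is inert.

17 remains inert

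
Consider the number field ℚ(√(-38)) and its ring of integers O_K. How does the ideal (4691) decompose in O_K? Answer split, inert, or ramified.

-38 mod 4 = 2, hence disc K = 4·(-38) = -152 and O_K = ℤ[√-38].
disc(K) = -152 is not divisible by 4691; 4691 is unramified.
(-38/4691) = 4653^2345 mod 4691 = 4690, giving Legendre symbol -1.
Legendre symbol -1 ⇒ 4691 is inert.

4691 remains inert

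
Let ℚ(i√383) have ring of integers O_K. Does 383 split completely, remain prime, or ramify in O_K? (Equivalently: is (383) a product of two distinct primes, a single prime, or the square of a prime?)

ramified

d = -383 ≡ 1 (mod 4), so O_K = ℤ[(1+√-383)/2] and disc(K) = d = -383.
Ramification test: 383 | -383. The prime 383 ramifies in K.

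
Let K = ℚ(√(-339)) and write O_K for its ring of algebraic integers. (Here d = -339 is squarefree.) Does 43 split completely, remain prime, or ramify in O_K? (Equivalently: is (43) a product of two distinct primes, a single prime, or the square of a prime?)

remains prime (inert)

-339 mod 4 = 1, hence disc K = -339 and O_K = ℤ[(1+√-339)/2].
Since gcd(43, -339) = 1 the prime 43 does not ramify.
Compute (-339/43) via Euler: 5^((43-1)/2) mod 43 = 42, so (-339/43) = -1.
(-339/43) = -1, so 43 is inert.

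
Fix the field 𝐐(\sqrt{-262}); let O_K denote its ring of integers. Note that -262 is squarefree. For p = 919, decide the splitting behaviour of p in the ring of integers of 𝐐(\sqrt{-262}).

p is inert

-262 mod 4 = 2, hence disc K = 4·(-262) = -1048 and O_K = ℤ[√-262].
919 ∤ -1048, so 919 is unramified.
Euler's criterion: (-262)^459 mod 919 = 918. Thus (-262|919) = -1.
Legendre symbol -1 ⇒ 919 is inert.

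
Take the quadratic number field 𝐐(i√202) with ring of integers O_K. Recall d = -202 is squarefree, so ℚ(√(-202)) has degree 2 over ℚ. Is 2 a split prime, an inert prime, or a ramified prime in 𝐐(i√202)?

ramified — (2) = 𝔭²

Since -202 ≢ 1 mod 4, the ring of integers is ℤ[√-202] with discriminant 4·(-202) = -808.
disc(K) = -808 = 2·(-404), so p = 2 is ramified.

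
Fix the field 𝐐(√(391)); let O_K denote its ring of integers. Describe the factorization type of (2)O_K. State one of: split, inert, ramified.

ramified

Since 391 ≢ 1 mod 4, the ring of integers is ℤ[√391] with discriminant 4·391 = 1564.
disc(K) = 1564 = 2·782, so p = 2 is ramified.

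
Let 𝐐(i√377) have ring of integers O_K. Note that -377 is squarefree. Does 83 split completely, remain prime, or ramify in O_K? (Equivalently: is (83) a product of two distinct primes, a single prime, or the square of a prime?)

Since -377 ≢ 1 mod 4, the ring of integers is ℤ[√-377] with discriminant 4·(-377) = -1508.
Since gcd(83, -1508) = 1 the prime 83 does not ramify.
Legendre symbol by Euler's criterion: (-377/83) ≡ (-377)^41 ≡ 1 (mod 83), i.e. (-377/83) = 1.
Legendre symbol 1 ⇒ 83 is split.

split — (83) = 𝔭₁𝔭₂ with 𝔭₁ ≠ 𝔭₂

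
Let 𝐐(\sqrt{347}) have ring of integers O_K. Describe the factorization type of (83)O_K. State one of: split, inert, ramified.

83 remains inert

d = 347 ≡ 3 (mod 4), so O_K = ℤ[√347] and disc(K) = 4d = 1388.
disc(K) = 1388 is not divisible by 83; 83 is unramified.
Compute (347/83) via Euler: 15^((83-1)/2) mod 83 = 82, so (347/83) = -1.
(347/83) = -1, so 83 is inert.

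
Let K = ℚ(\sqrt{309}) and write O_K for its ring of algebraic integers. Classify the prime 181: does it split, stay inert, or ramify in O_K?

309 mod 4 = 1, hence disc K = 309 and O_K = ℤ[(1+√309)/2].
Since gcd(181, 309) = 1 the prime 181 does not ramify.
(309/181) = 128^90 mod 181 = 180, giving Legendre symbol -1.
(309/181) = -1, so 181 is inert.

inert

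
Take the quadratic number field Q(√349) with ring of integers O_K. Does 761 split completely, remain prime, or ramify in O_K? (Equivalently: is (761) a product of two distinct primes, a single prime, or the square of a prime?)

d = 349 ≡ 1 (mod 4), so O_K = ℤ[(1+√349)/2] and disc(K) = d = 349.
disc(K) = 349 is not divisible by 761; 761 is unramified.
(349/761) = 349^380 mod 761 = 760, giving Legendre symbol -1.
d is a non-residue mod p, hence 761 remains inert in O_K.

inert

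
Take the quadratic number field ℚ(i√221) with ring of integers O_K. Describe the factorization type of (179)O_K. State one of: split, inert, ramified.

-221 mod 4 = 3, hence disc K = 4·(-221) = -884 and O_K = ℤ[√-221].
179 ∤ -884, so 179 is unramified.
Legendre symbol by Euler's criterion: (-221/179) ≡ (-221)^89 ≡ 178 (mod 179), i.e. (-221/179) = -1.
d is a non-residue mod p, hence 179 remains inert in O_K.

inert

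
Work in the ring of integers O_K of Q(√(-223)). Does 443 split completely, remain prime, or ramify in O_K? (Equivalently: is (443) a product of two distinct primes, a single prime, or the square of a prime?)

Since -223 ≡ 1 mod 4, the ring of integers is ℤ[(1+√-223)/2] with discriminant -223.
disc(K) = -223 is not divisible by 443; 443 is unramified.
Euler's criterion: (-223)^221 mod 443 = 1. Thus (-223|443) = 1.
d is a quadratic residue mod p, hence 443 splits in O_K.

splits completely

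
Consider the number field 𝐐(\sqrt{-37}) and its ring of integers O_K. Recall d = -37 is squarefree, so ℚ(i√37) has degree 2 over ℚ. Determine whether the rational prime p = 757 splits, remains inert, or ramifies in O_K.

inert — (757) stays prime in O_K

Since -37 ≢ 1 mod 4, the ring of integers is ℤ[√-37] with discriminant 4·(-37) = -148.
Since gcd(757, -148) = 1 the prime 757 does not ramify.
Compute (-37/757) via Euler: 720^((757-1)/2) mod 757 = 756, so (-37/757) = -1.
Legendre symbol -1 ⇒ 757 is inert.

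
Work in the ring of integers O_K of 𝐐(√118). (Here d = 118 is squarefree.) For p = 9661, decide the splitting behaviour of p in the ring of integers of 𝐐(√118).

Since 118 ≢ 1 mod 4, the ring of integers is ℤ[√118] with discriminant 4·118 = 472.
Since gcd(9661, 472) = 1 the prime 9661 does not ramify.
Legendre symbol by Euler's criterion: (118/9661) ≡ 118^4830 ≡ 1 (mod 9661), i.e. (118/9661) = 1.
Legendre symbol 1 ⇒ 9661 is split.

splits completely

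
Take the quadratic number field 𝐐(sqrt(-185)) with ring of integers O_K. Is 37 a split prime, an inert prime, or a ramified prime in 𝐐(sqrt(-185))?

-185 mod 4 = 3, hence disc K = 4·(-185) = -740 and O_K = ℤ[√-185].
disc(K) = -740 = 37·(-20), so p = 37 is ramified.

37 is ramified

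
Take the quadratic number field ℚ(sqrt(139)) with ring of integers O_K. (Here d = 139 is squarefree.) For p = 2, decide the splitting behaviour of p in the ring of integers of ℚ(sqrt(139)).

Since 139 ≢ 1 mod 4, the ring of integers is ℤ[√139] with discriminant 4·139 = 556.
Ramification test: 2 | 556. The prime 2 ramifies in K.

ramified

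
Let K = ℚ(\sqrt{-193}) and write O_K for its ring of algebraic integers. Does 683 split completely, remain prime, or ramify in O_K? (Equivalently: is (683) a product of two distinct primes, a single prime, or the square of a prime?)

-193 mod 4 = 3, hence disc K = 4·(-193) = -772 and O_K = ℤ[√-193].
683 ∤ -772, so 683 is unramified.
Legendre symbol by Euler's criterion: (-193/683) ≡ (-193)^341 ≡ 1 (mod 683), i.e. (-193/683) = 1.
Legendre symbol 1 ⇒ 683 is split.

p splits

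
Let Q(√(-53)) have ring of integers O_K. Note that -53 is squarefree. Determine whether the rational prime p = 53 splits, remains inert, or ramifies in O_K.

53 is ramified

Since -53 ≢ 1 mod 4, the ring of integers is ℤ[√-53] with discriminant 4·(-53) = -212.
disc(K) = -212 = 53·(-4), so p = 53 is ramified.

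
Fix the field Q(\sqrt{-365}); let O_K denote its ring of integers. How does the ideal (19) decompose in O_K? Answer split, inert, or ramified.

inert

-365 mod 4 = 3, hence disc K = 4·(-365) = -1460 and O_K = ℤ[√-365].
disc(K) = -1460 is not divisible by 19; 19 is unramified.
Compute (-365/19) via Euler: 15^((19-1)/2) mod 19 = 18, so (-365/19) = -1.
(-365/19) = -1, so 19 is inert.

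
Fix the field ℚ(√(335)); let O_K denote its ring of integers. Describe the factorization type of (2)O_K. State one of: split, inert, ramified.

d = 335 ≡ 3 (mod 4), so O_K = ℤ[√335] and disc(K) = 4d = 1340.
2 divides disc(K) = 1340, so 2 ramifies.

p ramifies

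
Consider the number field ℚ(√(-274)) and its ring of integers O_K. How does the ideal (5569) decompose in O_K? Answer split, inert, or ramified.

Since -274 ≢ 1 mod 4, the ring of integers is ℤ[√-274] with discriminant 4·(-274) = -1096.
5569 ∤ -1096, so 5569 is unramified.
Legendre symbol by Euler's criterion: (-274/5569) ≡ (-274)^2784 ≡ 5568 (mod 5569), i.e. (-274/5569) = -1.
d is a non-residue mod p, hence 5569 remains inert in O_K.

inert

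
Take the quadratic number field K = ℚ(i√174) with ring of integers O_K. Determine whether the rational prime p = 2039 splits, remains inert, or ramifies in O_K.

p is inert

-174 mod 4 = 2, hence disc K = 4·(-174) = -696 and O_K = ℤ[√-174].
2039 ∤ -696, so 2039 is unramified.
Compute (-174/2039) via Euler: 1865^((2039-1)/2) mod 2039 = 2038, so (-174/2039) = -1.
Legendre symbol -1 ⇒ 2039 is inert.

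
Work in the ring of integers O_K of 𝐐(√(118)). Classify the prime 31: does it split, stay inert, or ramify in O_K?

splits completely

d = 118 ≡ 2 (mod 4), so O_K = ℤ[√118] and disc(K) = 4d = 472.
Since gcd(31, 472) = 1 the prime 31 does not ramify.
Euler's criterion: 118^15 mod 31 = 1. Thus (118|31) = 1.
d is a quadratic residue mod p, hence 31 splits in O_K.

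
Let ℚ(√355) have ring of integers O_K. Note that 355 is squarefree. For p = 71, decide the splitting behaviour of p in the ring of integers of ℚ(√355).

355 mod 4 = 3, hence disc K = 4·355 = 1420 and O_K = ℤ[√355].
Ramification test: 71 | 1420. The prime 71 ramifies in K.

ramified — (71) = 𝔭²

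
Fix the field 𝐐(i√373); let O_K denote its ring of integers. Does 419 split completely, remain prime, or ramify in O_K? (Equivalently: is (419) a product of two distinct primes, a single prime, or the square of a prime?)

419 remains inert

Since -373 ≢ 1 mod 4, the ring of integers is ℤ[√-373] with discriminant 4·(-373) = -1492.
disc(K) = -1492 is not divisible by 419; 419 is unramified.
Euler's criterion: (-373)^209 mod 419 = 418. Thus (-373|419) = -1.
d is a non-residue mod p, hence 419 remains inert in O_K.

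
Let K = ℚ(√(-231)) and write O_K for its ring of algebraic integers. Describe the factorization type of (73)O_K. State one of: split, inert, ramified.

p splits

Since -231 ≡ 1 mod 4, the ring of integers is ℤ[(1+√-231)/2] with discriminant -231.
Since gcd(73, -231) = 1 the prime 73 does not ramify.
Compute (-231/73) via Euler: 61^((73-1)/2) mod 73 = 1, so (-231/73) = 1.
(-231/73) = 1, so 73 splits.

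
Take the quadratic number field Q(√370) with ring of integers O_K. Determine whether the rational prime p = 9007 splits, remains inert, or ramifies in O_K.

370 mod 4 = 2, hence disc K = 4·370 = 1480 and O_K = ℤ[√370].
9007 ∤ 1480, so 9007 is unramified.
(370/9007) = 370^4503 mod 9007 = 9006, giving Legendre symbol -1.
(370/9007) = -1, so 9007 is inert.

p is inert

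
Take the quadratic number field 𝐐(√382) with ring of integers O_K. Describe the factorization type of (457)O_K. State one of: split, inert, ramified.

p splits

Since 382 ≢ 1 mod 4, the ring of integers is ℤ[√382] with discriminant 4·382 = 1528.
457 ∤ 1528, so 457 is unramified.
Legendre symbol by Euler's criterion: (382/457) ≡ 382^228 ≡ 1 (mod 457), i.e. (382/457) = 1.
(382/457) = 1, so 457 splits.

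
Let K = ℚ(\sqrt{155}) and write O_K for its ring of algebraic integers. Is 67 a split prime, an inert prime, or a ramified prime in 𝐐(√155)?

splits completely

Since 155 ≢ 1 mod 4, the ring of integers is ℤ[√155] with discriminant 4·155 = 620.
67 ∤ 620, so 67 is unramified.
Legendre symbol by Euler's criterion: (155/67) ≡ 155^33 ≡ 1 (mod 67), i.e. (155/67) = 1.
(155/67) = 1, so 67 splits.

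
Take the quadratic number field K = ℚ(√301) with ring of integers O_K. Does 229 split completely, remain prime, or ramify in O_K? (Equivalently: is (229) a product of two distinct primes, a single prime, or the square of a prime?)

inert

d = 301 ≡ 1 (mod 4), so O_K = ℤ[(1+√301)/2] and disc(K) = d = 301.
Since gcd(229, 301) = 1 the prime 229 does not ramify.
(301/229) = 72^114 mod 229 = 228, giving Legendre symbol -1.
d is a non-residue mod p, hence 229 remains inert in O_K.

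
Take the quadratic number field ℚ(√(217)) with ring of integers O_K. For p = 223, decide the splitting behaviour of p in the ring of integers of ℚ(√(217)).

split — (223) = 𝔭₁𝔭₂ with 𝔭₁ ≠ 𝔭₂

d = 217 ≡ 1 (mod 4), so O_K = ℤ[(1+√217)/2] and disc(K) = d = 217.
223 ∤ 217, so 223 is unramified.
Legendre symbol by Euler's criterion: (217/223) ≡ 217^111 ≡ 1 (mod 223), i.e. (217/223) = 1.
(217/223) = 1, so 223 splits.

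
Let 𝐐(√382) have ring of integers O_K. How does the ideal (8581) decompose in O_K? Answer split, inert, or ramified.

p is inert

Since 382 ≢ 1 mod 4, the ring of integers is ℤ[√382] with discriminant 4·382 = 1528.
8581 ∤ 1528, so 8581 is unramified.
Euler's criterion: 382^4290 mod 8581 = 8580. Thus (382|8581) = -1.
Legendre symbol -1 ⇒ 8581 is inert.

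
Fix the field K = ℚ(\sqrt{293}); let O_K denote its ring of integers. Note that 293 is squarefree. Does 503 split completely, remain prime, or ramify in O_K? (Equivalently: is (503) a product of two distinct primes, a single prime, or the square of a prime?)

293 mod 4 = 1, hence disc K = 293 and O_K = ℤ[(1+√293)/2].
disc(K) = 293 is not divisible by 503; 503 is unramified.
Compute (293/503) via Euler: 293^((503-1)/2) mod 503 = 1, so (293/503) = 1.
(293/503) = 1, so 503 splits.

503 splits in O_K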